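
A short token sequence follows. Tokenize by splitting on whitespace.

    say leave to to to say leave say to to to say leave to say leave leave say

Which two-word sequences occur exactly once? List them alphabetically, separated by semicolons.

Bigram counts meeting the condition (exactly once):
  leave leave: 1
  say to: 1

leave leave; say to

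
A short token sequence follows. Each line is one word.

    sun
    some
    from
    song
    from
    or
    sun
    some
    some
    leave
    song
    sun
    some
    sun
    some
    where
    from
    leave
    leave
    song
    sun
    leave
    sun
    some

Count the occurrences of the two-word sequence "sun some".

Scanning the 23 overlapping bigram windows for "sun some":
  position 1–2: sun some
  position 7–8: sun some
  position 12–13: sun some
  position 14–15: sun some
  position 23–24: sun some

5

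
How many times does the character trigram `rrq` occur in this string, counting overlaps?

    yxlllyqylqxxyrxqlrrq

1

Sliding a length-3 window over the 20 characters (18 positions):
  position 18–20: rrq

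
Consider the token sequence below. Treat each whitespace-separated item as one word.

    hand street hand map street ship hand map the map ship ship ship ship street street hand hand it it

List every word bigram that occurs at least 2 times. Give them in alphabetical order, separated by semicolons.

hand map; ship ship; street hand

Bigram counts meeting the condition (at least 2 times):
  hand map: 2
  ship ship: 3
  street hand: 2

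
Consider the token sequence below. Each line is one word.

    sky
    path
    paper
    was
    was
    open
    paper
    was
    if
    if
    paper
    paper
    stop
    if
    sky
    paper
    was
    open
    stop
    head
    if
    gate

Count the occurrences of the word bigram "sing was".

0

Scanning the 21 overlapping bigram windows for "sing was":
  (none found)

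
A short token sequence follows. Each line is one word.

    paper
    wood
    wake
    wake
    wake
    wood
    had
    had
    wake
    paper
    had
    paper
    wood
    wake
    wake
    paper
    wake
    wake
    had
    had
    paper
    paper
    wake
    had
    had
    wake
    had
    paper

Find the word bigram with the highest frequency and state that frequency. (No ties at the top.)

Bigram frequencies (highest first):
  wake wake: 4
  had had: 3
  had paper: 3
  wake had: 3
  paper wood: 2
  wood wake: 2
  … (7 more, each ≤ 2)

"wake wake", 4 times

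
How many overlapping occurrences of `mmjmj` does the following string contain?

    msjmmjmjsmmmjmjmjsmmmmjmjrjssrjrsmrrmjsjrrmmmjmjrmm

Sliding a length-5 window over the 51 characters (47 positions):
  position 4–8: mmjmj
  position 11–15: mmjmj
  position 21–25: mmjmj
  position 44–48: mmjmj

4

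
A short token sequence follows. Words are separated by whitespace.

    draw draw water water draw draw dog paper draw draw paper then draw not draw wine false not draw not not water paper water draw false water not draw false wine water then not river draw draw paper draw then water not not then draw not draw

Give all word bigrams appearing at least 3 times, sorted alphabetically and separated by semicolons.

Bigram counts meeting the condition (at least 3 times):
  draw draw: 4
  draw not: 3
  not draw: 4

draw draw; draw not; not draw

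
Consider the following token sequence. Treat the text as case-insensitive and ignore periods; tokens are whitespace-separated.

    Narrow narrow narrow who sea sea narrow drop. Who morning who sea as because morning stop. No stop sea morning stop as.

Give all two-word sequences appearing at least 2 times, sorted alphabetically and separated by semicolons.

Bigram counts meeting the condition (at least 2 times):
  morning stop: 2
  narrow narrow: 2
  who sea: 2

morning stop; narrow narrow; who sea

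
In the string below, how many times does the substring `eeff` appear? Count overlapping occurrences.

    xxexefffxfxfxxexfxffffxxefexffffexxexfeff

Sliding a length-4 window over the 41 characters (38 positions):
  (no match at any position)

0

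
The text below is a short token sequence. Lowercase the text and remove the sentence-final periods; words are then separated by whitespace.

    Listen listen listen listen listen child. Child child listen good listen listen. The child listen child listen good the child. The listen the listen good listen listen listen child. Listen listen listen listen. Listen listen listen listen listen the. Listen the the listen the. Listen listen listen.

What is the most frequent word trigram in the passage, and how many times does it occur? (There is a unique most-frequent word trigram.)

"listen listen listen", 12 times

Trigram frequencies (highest first):
  listen listen listen: 12
  the listen the: 3
  listen the listen: 3
  listen listen child: 2
  child listen good: 2
  listen good listen: 2
  … (18 more, each ≤ 2)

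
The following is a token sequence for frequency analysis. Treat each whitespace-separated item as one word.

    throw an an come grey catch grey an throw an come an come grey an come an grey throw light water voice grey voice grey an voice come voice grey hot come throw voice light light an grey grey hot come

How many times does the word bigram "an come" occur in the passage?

4

Scanning the 40 overlapping bigram windows for "an come":
  position 3–4: an come
  position 10–11: an come
  position 12–13: an come
  position 15–16: an come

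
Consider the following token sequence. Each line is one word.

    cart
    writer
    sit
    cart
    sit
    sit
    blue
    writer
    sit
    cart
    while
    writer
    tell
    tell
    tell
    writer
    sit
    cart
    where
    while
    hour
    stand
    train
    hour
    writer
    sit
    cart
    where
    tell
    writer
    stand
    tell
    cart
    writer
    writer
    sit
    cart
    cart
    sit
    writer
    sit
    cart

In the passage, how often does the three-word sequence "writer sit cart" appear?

Scanning the 40 overlapping trigram windows for "writer sit cart":
  position 2–4: writer sit cart
  position 8–10: writer sit cart
  position 16–18: writer sit cart
  position 25–27: writer sit cart
  position 35–37: writer sit cart
  position 40–42: writer sit cart

6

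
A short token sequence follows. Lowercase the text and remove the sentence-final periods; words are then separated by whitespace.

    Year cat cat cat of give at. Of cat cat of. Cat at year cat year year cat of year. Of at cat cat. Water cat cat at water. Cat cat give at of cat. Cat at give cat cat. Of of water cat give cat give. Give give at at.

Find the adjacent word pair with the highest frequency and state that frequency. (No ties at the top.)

Bigram frequencies (highest first):
  cat cat: 8
  cat of: 4
  year cat: 3
  give at: 3
  of cat: 3
  cat at: 3
  … (19 more, each ≤ 3)

"cat cat", 8 times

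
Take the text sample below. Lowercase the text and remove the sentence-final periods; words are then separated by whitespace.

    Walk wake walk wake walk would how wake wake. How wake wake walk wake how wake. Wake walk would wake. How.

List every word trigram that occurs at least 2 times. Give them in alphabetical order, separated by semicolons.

Trigram counts meeting the condition (at least 2 times):
  how wake wake: 3
  wake how wake: 2
  wake wake walk: 2
  wake walk wake: 2
  wake walk would: 2
  walk wake walk: 2

how wake wake; wake how wake; wake wake walk; wake walk wake; wake walk would; walk wake walk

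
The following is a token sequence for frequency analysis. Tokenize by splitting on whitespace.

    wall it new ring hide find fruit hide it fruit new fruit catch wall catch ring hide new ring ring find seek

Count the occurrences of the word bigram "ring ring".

Scanning the 21 overlapping bigram windows for "ring ring":
  position 19–20: ring ring

1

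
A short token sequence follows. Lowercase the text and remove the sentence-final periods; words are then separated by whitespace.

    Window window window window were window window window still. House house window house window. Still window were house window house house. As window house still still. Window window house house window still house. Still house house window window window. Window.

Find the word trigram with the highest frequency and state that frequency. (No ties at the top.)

Trigram frequencies (highest first):
  window window window: 5
  house house window: 3
  window still house: 2
  still house house: 2
  house window house: 2
  house window still: 2
  … (21 more, each ≤ 2)

"window window window", 5 times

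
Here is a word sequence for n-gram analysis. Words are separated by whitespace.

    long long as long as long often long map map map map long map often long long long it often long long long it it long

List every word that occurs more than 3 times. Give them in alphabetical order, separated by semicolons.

Unigram counts meeting the condition (more than 3 times):
  long: 13
  map: 5

long; map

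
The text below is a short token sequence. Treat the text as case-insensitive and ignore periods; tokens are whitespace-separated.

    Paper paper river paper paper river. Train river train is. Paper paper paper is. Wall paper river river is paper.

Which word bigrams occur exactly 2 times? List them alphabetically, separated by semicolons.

Bigram counts meeting the condition (exactly 2 times):
  is paper: 2
  river train: 2

is paper; river train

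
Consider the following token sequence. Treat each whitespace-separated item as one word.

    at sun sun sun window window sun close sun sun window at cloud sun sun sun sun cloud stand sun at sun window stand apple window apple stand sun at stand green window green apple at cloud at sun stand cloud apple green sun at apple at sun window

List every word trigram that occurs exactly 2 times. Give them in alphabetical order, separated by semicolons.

at sun window; stand sun at; sun sun window

Trigram counts meeting the condition (exactly 2 times):
  at sun window: 2
  stand sun at: 2
  sun sun window: 2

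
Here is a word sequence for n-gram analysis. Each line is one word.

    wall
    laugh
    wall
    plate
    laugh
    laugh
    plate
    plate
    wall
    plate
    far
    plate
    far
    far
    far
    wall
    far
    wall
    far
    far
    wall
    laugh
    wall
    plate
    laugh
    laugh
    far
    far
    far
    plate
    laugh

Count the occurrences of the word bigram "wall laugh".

Scanning the 30 overlapping bigram windows for "wall laugh":
  position 1–2: wall laugh
  position 21–22: wall laugh

2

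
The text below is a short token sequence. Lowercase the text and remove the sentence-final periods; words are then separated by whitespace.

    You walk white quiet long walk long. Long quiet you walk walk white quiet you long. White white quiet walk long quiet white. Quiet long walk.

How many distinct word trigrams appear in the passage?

21

26 tokens → 24 trigram windows in total.
Repeated trigrams (each contributes count−1 duplicates):
  quiet long walk: 2
  walk white quiet: 2
  white quiet long: 2
3 duplicate windows → 24 − 3 = 21 distinct.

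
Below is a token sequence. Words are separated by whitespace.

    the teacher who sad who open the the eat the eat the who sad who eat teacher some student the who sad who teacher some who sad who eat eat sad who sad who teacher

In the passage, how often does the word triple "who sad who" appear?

5

Scanning the 33 overlapping trigram windows for "who sad who":
  position 3–5: who sad who
  position 13–15: who sad who
  position 21–23: who sad who
  position 26–28: who sad who
  position 32–34: who sad who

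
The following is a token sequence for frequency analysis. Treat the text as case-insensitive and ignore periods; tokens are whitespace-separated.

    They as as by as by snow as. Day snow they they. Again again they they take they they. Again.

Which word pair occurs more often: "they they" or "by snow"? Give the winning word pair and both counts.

"they they": 3 occurrences
"by snow": 1 occurrence

"they they" (3 vs 1)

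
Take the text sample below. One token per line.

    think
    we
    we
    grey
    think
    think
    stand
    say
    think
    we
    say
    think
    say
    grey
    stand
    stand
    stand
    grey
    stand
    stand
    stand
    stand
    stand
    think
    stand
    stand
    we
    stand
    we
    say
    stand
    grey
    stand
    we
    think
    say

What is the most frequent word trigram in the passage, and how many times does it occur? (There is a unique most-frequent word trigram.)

Trigram frequencies (highest first):
  stand stand stand: 4
  grey stand stand: 2
  stand grey stand: 2
  think we we: 1
  we we grey: 1
  we grey think: 1
  … (23 more, each ≤ 1)

"stand stand stand", 4 times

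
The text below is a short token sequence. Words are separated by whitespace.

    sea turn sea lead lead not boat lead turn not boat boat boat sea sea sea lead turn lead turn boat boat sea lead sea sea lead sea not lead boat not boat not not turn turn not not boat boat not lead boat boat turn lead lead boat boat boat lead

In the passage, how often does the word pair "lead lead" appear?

2

Scanning the 51 overlapping bigram windows for "lead lead":
  position 4–5: lead lead
  position 47–48: lead lead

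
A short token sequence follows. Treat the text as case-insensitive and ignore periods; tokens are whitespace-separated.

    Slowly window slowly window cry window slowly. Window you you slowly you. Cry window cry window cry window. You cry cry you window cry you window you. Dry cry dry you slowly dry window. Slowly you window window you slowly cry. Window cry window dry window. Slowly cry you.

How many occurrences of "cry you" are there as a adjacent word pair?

Scanning the 48 overlapping bigram windows for "cry you":
  position 21–22: cry you
  position 24–25: cry you
  position 48–49: cry you

3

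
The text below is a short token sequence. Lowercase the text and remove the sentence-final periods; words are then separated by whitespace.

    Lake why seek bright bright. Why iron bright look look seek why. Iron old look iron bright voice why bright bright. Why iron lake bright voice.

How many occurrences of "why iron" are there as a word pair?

Scanning the 25 overlapping bigram windows for "why iron":
  position 6–7: why iron
  position 12–13: why iron
  position 22–23: why iron

3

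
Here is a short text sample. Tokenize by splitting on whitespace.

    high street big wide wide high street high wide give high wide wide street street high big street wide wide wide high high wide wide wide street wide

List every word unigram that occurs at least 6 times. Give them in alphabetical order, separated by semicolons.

Unigram counts meeting the condition (at least 6 times):
  high: 7
  street: 6
  wide: 12

high; street; wide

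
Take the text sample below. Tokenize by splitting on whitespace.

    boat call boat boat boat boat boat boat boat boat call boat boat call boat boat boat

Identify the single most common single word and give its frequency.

Unigram frequencies (highest first):
  boat: 14
  call: 3

"boat", 14 times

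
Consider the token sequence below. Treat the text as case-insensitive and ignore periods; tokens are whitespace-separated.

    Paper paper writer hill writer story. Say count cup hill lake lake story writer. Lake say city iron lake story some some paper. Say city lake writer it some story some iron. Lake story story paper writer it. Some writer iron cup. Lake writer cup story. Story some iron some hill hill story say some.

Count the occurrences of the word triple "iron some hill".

Scanning the 53 overlapping trigram windows for "iron some hill":
  position 49–51: iron some hill

1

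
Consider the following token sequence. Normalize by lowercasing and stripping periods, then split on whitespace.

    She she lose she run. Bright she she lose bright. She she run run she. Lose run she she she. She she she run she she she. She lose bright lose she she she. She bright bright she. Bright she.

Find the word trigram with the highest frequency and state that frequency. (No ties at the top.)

Trigram frequencies (highest first):
  she she she: 8
  she she lose: 3
  bright she she: 2
  she lose bright: 2
  she she run: 2
  run she she: 2
  … (19 more, each ≤ 1)

"she she she", 8 times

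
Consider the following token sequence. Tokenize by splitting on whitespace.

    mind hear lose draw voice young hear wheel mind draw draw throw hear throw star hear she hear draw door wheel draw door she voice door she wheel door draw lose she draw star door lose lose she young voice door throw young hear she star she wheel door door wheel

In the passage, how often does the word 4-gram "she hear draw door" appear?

1

Scanning the 48 overlapping 4-gram windows for "she hear draw door":
  position 17–20: she hear draw door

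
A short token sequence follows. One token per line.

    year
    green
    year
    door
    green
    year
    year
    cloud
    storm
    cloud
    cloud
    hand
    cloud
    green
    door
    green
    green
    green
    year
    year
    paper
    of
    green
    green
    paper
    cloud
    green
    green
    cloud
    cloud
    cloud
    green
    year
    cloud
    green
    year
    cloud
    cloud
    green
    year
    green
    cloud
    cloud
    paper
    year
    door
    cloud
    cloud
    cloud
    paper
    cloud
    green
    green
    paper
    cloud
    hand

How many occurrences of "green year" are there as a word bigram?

Scanning the 55 overlapping bigram windows for "green year":
  position 2–3: green year
  position 5–6: green year
  position 18–19: green year
  position 32–33: green year
  position 35–36: green year
  position 39–40: green year

6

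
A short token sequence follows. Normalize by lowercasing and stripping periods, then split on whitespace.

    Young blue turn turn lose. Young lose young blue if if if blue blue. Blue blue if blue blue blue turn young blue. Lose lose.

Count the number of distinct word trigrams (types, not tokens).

25 tokens → 23 trigram windows in total.
Repeated trigrams (each contributes count−1 duplicates):
  blue blue blue: 3
  if blue blue: 2
3 duplicate windows → 23 − 3 = 20 distinct.

20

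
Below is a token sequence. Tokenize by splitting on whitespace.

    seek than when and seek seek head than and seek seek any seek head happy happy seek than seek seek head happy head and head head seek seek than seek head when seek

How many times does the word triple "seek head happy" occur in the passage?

2

Scanning the 31 overlapping trigram windows for "seek head happy":
  position 13–15: seek head happy
  position 20–22: seek head happy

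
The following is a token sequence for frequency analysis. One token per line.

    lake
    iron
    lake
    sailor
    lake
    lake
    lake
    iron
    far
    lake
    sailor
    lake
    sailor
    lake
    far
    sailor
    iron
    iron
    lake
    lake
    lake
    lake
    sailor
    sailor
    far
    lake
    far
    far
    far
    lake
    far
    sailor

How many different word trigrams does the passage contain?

32 tokens → 30 trigram windows in total.
Repeated trigrams (each contributes count−1 duplicates):
  lake lake lake: 3
  lake sailor lake: 3
  far lake far: 2
  lake far sailor: 2
6 duplicate windows → 30 − 6 = 24 distinct.

24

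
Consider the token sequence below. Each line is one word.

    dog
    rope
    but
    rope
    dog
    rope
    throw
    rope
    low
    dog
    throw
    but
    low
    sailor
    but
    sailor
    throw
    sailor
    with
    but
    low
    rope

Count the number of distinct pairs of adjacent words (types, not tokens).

22 tokens → 21 bigram windows in total.
Repeated bigrams (each contributes count−1 duplicates):
  but low: 2
  dog rope: 2
2 duplicate windows → 21 − 2 = 19 distinct.

19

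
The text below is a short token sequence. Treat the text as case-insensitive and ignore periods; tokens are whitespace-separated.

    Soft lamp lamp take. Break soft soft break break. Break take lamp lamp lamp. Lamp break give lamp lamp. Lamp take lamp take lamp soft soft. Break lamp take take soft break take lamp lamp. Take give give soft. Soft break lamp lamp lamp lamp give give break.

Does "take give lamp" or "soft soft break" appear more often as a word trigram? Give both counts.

"take give lamp": 0 occurrences
"soft soft break": 3 occurrences

"soft soft break" (3 vs 0)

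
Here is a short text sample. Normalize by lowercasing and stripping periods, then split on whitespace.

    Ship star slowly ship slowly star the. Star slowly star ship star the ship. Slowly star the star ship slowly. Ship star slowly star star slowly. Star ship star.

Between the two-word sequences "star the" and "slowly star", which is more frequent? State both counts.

"star the": 3 occurrences
"slowly star": 5 occurrences

"slowly star" (5 vs 3)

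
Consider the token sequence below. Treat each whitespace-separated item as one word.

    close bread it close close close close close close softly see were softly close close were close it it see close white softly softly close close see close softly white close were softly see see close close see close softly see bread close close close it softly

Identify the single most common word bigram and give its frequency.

Bigram frequencies (highest first):
  close close: 10
  see close: 4
  close softly: 3
  softly see: 3
  were softly: 2
  softly close: 2
  … (19 more, each ≤ 2)

"close close", 10 times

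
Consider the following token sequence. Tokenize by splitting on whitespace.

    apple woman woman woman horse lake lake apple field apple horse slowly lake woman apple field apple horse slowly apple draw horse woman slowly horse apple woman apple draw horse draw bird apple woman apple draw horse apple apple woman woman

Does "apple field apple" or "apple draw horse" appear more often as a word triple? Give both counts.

"apple draw horse" (3 vs 2)

"apple field apple": 2 occurrences
"apple draw horse": 3 occurrences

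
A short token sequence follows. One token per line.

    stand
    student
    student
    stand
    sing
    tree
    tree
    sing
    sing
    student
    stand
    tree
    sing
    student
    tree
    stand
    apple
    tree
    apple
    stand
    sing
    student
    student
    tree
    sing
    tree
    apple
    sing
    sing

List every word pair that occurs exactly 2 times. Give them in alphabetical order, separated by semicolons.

sing sing; sing tree; stand sing; student stand; student student; student tree; tree apple

Bigram counts meeting the condition (exactly 2 times):
  sing sing: 2
  sing tree: 2
  stand sing: 2
  student stand: 2
  student student: 2
  student tree: 2
  tree apple: 2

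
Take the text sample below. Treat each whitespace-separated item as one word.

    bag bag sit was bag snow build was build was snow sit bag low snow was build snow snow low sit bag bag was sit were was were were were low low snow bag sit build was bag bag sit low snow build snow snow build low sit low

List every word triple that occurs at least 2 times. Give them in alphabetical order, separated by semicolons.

bag bag sit; build snow snow

Trigram counts meeting the condition (at least 2 times):
  bag bag sit: 2
  build snow snow: 2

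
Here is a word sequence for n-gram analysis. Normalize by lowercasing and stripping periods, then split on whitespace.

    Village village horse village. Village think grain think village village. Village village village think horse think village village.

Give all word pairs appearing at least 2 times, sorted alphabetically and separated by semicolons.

think village; village think; village village

Bigram counts meeting the condition (at least 2 times):
  think village: 2
  village think: 2
  village village: 7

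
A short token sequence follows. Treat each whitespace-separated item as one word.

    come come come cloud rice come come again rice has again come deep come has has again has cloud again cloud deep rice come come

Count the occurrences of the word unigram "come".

9

Scanning the 25 tokens for "come":
  position 1: come
  position 2: come
  position 3: come
  position 6: come
  position 7: come
  position 12: come
  position 14: come
  position 24: come
  position 25: come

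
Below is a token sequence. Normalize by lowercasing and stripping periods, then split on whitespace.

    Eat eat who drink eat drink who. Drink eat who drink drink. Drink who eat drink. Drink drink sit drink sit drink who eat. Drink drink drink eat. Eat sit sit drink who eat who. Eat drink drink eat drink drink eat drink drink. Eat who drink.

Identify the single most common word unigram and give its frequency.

Unigram frequencies (highest first):
  drink: 22
  eat: 13
  who: 8
  sit: 4

"drink", 22 times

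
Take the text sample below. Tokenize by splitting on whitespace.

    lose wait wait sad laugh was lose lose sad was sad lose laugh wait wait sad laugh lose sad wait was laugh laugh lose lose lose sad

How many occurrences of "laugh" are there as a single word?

5

Scanning the 27 tokens for "laugh":
  position 5: laugh
  position 13: laugh
  position 17: laugh
  position 22: laugh
  position 23: laugh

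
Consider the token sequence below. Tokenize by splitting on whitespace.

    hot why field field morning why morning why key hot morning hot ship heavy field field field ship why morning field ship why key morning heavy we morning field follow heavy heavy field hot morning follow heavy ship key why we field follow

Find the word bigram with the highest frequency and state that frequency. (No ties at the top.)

Bigram frequencies (highest first):
  field field: 3
  morning why: 2
  why morning: 2
  why key: 2
  hot morning: 2
  heavy field: 2
  … (24 more, each ≤ 2)

"field field", 3 times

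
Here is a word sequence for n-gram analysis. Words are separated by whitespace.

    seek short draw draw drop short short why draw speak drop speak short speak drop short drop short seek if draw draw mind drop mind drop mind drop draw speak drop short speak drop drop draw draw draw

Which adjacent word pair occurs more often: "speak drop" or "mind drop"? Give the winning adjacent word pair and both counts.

"speak drop" (4 vs 3)

"speak drop": 4 occurrences
"mind drop": 3 occurrences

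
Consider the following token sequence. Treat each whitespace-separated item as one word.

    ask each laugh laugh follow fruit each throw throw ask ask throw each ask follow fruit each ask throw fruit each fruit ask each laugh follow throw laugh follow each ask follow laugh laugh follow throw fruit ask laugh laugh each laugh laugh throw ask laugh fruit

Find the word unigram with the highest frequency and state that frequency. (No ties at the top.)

"laugh", 11 times

Unigram frequencies (highest first):
  laugh: 11
  ask: 9
  each: 8
  throw: 7
  follow: 6
  fruit: 6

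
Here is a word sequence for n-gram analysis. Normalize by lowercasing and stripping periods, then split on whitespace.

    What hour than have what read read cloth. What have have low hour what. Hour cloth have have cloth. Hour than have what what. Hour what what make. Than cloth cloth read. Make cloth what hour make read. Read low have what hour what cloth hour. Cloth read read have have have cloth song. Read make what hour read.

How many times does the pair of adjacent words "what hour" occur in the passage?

Scanning the 58 overlapping bigram windows for "what hour":
  position 1–2: what hour
  position 14–15: what hour
  position 24–25: what hour
  position 35–36: what hour
  position 42–43: what hour
  position 57–58: what hour

6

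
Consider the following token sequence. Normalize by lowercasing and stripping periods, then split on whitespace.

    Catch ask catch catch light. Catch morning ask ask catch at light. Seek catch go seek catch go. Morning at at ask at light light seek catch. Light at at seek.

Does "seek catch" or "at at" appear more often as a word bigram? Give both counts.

"seek catch" (3 vs 2)

"seek catch": 3 occurrences
"at at": 2 occurrences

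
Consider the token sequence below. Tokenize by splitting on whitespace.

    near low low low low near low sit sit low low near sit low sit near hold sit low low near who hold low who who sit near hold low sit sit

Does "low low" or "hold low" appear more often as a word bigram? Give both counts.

"low low" (5 vs 2)

"low low": 5 occurrences
"hold low": 2 occurrences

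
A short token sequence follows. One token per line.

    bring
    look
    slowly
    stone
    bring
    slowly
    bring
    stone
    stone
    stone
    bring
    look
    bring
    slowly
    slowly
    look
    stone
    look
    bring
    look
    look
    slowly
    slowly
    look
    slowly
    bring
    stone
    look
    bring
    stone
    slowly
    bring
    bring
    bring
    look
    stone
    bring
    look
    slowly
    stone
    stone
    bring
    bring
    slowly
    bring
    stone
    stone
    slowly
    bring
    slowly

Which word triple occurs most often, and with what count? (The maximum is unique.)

Trigram frequencies (highest first):
  slowly bring stone: 3
  bring look slowly: 2
  look slowly stone: 2
  bring slowly bring: 2
  bring stone stone: 2
  stone stone bring: 2
  … (31 more, each ≤ 2)

"slowly bring stone", 3 times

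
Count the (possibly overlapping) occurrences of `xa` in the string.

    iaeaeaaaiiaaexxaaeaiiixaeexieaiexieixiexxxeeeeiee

Sliding a length-2 window over the 49 characters (48 positions):
  position 15–16: xa
  position 23–24: xa

2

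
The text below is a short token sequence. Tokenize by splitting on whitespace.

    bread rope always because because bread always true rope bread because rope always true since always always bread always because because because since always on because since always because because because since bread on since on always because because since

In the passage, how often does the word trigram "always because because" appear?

4

Scanning the 38 overlapping trigram windows for "always because because":
  position 3–5: always because because
  position 19–21: always because because
  position 28–30: always because because
  position 37–39: always because because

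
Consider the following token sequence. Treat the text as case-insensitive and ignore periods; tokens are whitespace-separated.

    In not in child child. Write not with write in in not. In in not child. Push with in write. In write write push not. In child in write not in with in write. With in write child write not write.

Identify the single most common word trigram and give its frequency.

"with in write", 3 times

Trigram frequencies (highest first):
  with in write: 3
  in not in: 2
  not in child: 2
  child write not: 2
  in in not: 2
  in child child: 1
  … (27 more, each ≤ 1)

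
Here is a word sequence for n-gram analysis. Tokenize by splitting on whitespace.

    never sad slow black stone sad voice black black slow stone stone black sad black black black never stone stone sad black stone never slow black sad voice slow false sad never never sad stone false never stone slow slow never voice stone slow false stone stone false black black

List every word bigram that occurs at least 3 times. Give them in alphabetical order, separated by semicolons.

Bigram counts meeting the condition (at least 3 times):
  black black: 4
  stone stone: 3

black black; stone stone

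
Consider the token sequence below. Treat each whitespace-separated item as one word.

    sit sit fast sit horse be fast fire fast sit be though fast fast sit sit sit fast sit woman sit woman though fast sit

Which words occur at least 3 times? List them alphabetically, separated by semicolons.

fast; sit

Unigram counts meeting the condition (at least 3 times):
  fast: 7
  sit: 10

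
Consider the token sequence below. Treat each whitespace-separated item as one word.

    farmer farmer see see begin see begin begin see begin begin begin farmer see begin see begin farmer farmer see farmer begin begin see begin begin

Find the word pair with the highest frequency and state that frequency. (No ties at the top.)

"see begin", 6 times

Bigram frequencies (highest first):
  see begin: 6
  begin begin: 5
  begin see: 4
  farmer see: 3
  farmer farmer: 2
  begin farmer: 2
  … (3 more, each ≤ 1)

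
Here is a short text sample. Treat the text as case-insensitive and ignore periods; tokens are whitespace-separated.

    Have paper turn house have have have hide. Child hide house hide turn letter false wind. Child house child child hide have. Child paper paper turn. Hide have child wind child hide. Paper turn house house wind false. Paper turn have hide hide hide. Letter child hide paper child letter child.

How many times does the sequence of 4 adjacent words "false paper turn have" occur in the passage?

Scanning the 48 overlapping 4-gram windows for "false paper turn have":
  position 38–41: false paper turn have

1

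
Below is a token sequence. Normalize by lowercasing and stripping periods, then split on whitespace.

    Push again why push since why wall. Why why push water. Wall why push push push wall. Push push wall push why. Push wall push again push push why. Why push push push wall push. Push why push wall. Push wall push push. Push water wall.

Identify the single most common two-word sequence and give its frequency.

"push push", 9 times

Bigram frequencies (highest first):
  push push: 9
  why push: 6
  push wall: 6
  wall push: 6
  push why: 3
  push again: 2
  … (9 more, each ≤ 2)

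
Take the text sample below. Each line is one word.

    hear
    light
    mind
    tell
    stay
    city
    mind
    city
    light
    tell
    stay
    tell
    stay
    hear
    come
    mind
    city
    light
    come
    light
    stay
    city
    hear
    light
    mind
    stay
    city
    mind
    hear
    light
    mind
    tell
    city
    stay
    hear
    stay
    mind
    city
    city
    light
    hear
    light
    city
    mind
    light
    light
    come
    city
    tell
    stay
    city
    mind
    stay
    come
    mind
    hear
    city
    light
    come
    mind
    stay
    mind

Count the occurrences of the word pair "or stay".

0

Scanning the 61 overlapping bigram windows for "or stay":
  (none found)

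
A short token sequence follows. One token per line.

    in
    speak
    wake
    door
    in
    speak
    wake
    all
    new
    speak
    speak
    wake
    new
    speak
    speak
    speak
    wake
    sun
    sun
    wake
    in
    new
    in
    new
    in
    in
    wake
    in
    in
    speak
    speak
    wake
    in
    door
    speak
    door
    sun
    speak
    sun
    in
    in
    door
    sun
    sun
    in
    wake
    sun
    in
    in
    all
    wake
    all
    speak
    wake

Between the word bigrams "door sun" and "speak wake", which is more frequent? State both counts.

"door sun": 2 occurrences
"speak wake": 6 occurrences

"speak wake" (6 vs 2)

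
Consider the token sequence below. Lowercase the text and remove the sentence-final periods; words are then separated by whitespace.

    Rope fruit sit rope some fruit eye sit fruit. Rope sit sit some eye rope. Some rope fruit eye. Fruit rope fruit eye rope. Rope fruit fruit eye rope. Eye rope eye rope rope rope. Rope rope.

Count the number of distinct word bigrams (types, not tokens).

19

37 tokens → 36 bigram windows in total.
Repeated bigrams (each contributes count−1 duplicates):
  eye rope: 5
  rope rope: 5
  fruit eye: 4
  rope fruit: 4
  fruit rope: 2
  rope eye: 2
  rope some: 2
17 duplicate windows → 36 − 17 = 19 distinct.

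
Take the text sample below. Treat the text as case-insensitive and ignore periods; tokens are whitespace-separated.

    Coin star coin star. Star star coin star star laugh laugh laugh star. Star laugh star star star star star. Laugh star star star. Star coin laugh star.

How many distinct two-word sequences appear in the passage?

7

28 tokens → 27 bigram windows in total.
Repeated bigrams (each contributes count−1 duplicates):
  star star: 11
  laugh star: 4
  coin star: 3
  star coin: 3
  star laugh: 3
  laugh laugh: 2
20 duplicate windows → 27 − 20 = 7 distinct.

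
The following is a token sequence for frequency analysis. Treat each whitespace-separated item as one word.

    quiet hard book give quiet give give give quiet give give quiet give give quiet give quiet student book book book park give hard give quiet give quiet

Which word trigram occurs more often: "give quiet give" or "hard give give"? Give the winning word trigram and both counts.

"give quiet give" (5 vs 0)

"give quiet give": 5 occurrences
"hard give give": 0 occurrences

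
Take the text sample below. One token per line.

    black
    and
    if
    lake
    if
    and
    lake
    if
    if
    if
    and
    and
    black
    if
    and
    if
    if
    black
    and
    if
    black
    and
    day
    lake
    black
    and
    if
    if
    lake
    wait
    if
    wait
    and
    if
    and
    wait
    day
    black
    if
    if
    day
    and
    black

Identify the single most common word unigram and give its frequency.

Unigram frequencies (highest first):
  if: 15
  and: 11
  black: 7
  lake: 4
  day: 3
  wait: 3

"if", 15 times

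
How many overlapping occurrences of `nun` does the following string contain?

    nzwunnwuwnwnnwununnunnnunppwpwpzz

Sliding a length-3 window over the 33 characters (31 positions):
  position 16–18: nun
  position 19–21: nun
  position 23–25: nun

3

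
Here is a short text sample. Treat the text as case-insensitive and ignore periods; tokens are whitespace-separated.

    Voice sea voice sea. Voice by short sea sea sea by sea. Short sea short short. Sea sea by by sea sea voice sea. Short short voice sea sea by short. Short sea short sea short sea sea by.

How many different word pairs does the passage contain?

39 tokens → 38 bigram windows in total.
Repeated bigrams (each contributes count−1 duplicates):
  sea sea: 6
  short sea: 6
  sea short: 5
  sea by: 4
  voice sea: 4
  sea voice: 3
  short short: 3
  by sea: 2
  … (1 more repeated)
26 duplicate windows → 38 − 26 = 12 distinct.

12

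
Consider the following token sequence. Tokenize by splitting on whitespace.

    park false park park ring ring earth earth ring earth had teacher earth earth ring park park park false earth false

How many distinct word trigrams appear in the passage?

21 tokens → 19 trigram windows in total.
Repeated trigrams (each contributes count−1 duplicates):
  earth earth ring: 2
1 duplicate windows → 19 − 1 = 18 distinct.

18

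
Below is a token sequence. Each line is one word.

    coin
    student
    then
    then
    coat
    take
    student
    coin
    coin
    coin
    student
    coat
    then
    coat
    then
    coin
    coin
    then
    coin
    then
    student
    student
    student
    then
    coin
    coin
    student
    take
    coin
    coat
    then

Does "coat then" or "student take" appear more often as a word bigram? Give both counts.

"coat then" (3 vs 1)

"coat then": 3 occurrences
"student take": 1 occurrence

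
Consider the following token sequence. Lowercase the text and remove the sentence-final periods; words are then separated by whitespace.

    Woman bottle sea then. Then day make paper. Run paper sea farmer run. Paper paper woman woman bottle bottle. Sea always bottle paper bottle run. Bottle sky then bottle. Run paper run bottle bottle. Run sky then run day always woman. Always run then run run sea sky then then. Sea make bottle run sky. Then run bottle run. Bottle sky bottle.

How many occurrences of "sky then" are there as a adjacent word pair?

4

Scanning the 61 overlapping bigram windows for "sky then":
  position 27–28: sky then
  position 36–37: sky then
  position 48–49: sky then
  position 55–56: sky then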